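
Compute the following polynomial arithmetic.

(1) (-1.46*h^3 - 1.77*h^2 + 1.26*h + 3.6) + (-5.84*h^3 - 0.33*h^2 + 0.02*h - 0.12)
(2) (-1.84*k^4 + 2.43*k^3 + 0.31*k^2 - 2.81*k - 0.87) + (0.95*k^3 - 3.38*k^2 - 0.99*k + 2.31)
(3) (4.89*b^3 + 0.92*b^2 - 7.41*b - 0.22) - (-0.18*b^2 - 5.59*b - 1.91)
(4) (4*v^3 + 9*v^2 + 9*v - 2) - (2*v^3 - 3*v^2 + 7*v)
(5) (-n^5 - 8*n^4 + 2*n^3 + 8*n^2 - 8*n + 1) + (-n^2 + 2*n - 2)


(1) = -7.3*h^3 - 2.1*h^2 + 1.28*h + 3.48
(2) = -1.84*k^4 + 3.38*k^3 - 3.07*k^2 - 3.8*k + 1.44
(3) = 4.89*b^3 + 1.1*b^2 - 1.82*b + 1.69
(4) = 2*v^3 + 12*v^2 + 2*v - 2
(5) = -n^5 - 8*n^4 + 2*n^3 + 7*n^2 - 6*n - 1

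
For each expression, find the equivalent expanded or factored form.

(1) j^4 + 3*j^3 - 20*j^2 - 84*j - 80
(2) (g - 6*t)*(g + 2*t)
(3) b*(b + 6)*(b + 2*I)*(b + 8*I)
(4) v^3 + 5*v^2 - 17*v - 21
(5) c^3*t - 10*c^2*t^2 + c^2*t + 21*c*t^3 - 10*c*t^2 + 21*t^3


(1) = (j - 5)*(j + 2)^2*(j + 4)
(2) = g^2 - 4*g*t - 12*t^2
(3) = b^4 + 6*b^3 + 10*I*b^3 - 16*b^2 + 60*I*b^2 - 96*b
(4) = (v - 3)*(v + 1)*(v + 7)
(5) = (c - 7*t)*(c - 3*t)*(c*t + t)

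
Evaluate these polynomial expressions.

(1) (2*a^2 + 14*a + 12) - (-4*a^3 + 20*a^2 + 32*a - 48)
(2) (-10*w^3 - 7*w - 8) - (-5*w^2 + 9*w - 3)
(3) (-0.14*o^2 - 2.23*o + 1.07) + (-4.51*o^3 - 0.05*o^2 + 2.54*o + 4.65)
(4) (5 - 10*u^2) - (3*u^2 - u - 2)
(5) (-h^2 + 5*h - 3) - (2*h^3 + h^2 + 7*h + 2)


(1) = 4*a^3 - 18*a^2 - 18*a + 60
(2) = -10*w^3 + 5*w^2 - 16*w - 5
(3) = -4.51*o^3 - 0.19*o^2 + 0.31*o + 5.72
(4) = -13*u^2 + u + 7
(5) = -2*h^3 - 2*h^2 - 2*h - 5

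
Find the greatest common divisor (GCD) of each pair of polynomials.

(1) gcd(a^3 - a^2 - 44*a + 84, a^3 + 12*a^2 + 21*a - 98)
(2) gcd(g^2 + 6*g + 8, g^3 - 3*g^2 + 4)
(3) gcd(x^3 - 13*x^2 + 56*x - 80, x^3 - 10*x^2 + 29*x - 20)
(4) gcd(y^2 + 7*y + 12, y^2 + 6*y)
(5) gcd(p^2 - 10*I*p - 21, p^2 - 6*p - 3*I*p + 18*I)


(1) = a^2 + 5*a - 14
(2) = 1
(3) = x^2 - 9*x + 20
(4) = 1
(5) = p - 3*I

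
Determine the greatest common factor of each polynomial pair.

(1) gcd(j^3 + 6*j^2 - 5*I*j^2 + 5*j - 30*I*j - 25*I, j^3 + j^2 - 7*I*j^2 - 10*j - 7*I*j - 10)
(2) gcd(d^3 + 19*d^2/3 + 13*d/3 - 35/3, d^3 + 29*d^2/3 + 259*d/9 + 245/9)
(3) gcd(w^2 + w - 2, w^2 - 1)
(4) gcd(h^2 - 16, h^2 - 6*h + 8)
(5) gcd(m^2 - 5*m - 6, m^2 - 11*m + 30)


(1) = j^2 + j*(1 - 5*I) - 5*I
(2) = gcd((d - 1)*(d + 7/3)*(d + 5), (d + 7/3)^2*(d + 5)) = d^2 + 22*d/3 + 35/3
(3) = gcd((w - 1)*(w + 2), (w - 1)*(w + 1)) = w - 1
(4) = h - 4
(5) = gcd((m - 6)*(m + 1), (m - 6)*(m - 5)) = m - 6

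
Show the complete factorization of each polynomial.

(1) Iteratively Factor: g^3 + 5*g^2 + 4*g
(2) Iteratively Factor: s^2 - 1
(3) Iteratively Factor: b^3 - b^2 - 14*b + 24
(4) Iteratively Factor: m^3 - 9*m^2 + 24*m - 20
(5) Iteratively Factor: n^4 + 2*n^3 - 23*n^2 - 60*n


(1) = (g)*(g^2 + 5*g + 4) = g*(g + 4)*(g + 1)
(2) = (s + 1)*(s - 1)
(3) = (b - 3)*(b^2 + 2*b - 8) = (b - 3)*(b - 2)*(b + 4)
(4) = (m - 2)*(m^2 - 7*m + 10) = (m - 5)*(m - 2)*(m - 2)
(5) = (n - 5)*(n^3 + 7*n^2 + 12*n) = n*(n - 5)*(n^2 + 7*n + 12) = n*(n - 5)*(n + 3)*(n + 4)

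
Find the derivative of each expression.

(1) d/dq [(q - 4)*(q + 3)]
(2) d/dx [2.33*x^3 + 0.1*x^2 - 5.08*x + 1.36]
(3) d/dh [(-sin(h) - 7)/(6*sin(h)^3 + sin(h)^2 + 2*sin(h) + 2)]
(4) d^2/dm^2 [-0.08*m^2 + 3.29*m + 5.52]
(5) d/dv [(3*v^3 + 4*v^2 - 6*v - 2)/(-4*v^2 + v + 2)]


(1) = 2*q - 1
(2) = 6.99*x^2 + 0.2*x - 5.08
(3) = (12*sin(h)^3 + 127*sin(h)^2 + 14*sin(h) + 12)*cos(h)/(6*sin(h)^3 + sin(h)^2 + 2*sin(h) + 2)^2
(4) = -0.160000000000000
(5) = 2*(-6*v^4 + 3*v^3 - v^2 - 5)/(16*v^4 - 8*v^3 - 15*v^2 + 4*v + 4)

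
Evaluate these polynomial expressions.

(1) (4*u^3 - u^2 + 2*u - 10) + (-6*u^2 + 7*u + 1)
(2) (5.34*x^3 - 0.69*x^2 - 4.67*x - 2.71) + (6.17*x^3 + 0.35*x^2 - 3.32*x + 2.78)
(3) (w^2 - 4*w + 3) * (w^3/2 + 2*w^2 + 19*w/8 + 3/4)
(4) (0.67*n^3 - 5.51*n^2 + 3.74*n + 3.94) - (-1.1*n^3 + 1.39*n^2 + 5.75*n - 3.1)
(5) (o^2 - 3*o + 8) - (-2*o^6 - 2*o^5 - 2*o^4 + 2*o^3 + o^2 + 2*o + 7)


(1) = 4*u^3 - 7*u^2 + 9*u - 9
(2) = 11.51*x^3 - 0.34*x^2 - 7.99*x + 0.07
(3) = w^5/2 - 33*w^3/8 - 11*w^2/4 + 33*w/8 + 9/4
(4) = 1.77*n^3 - 6.9*n^2 - 2.01*n + 7.04
(5) = 2*o^6 + 2*o^5 + 2*o^4 - 2*o^3 - 5*o + 1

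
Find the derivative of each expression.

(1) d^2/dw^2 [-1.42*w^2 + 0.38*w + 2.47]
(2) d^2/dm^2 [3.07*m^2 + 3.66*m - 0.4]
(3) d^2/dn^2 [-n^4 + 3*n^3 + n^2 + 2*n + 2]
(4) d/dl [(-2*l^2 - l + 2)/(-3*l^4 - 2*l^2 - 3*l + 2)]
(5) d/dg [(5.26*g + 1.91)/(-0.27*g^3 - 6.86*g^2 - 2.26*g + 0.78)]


(1) = -2.84000000000000
(2) = 6.14000000000000
(3) = -12*n^2 + 18*n + 2
(4) = ((4*l + 1)*(3*l^4 + 2*l^2 + 3*l - 2) - (2*l^2 + l - 2)*(12*l^3 + 4*l + 3))/(3*l^4 + 2*l^2 + 3*l - 2)^2
(5) = (2.8404*g^3 + 37.6307*g^2 + 26.2052*g + 8.4194)/(0.0729*g^6 + 3.7044*g^5 + 48.28*g^4 + 30.586*g^3 - 5.594*g^2 - 3.5256*g + 0.6084)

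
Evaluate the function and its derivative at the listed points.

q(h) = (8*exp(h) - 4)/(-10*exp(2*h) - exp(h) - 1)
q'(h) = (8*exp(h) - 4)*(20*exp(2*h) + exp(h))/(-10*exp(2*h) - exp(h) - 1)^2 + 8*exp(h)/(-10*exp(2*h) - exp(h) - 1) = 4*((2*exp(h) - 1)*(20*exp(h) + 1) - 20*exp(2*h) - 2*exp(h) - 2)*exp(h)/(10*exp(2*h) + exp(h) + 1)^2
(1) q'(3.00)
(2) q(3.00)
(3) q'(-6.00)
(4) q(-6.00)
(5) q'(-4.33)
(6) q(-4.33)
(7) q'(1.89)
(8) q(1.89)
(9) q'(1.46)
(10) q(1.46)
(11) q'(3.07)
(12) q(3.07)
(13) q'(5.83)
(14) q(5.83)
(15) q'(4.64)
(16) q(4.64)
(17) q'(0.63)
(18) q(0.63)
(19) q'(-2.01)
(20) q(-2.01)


(1) = 0.04
(2) = -0.04
(3) = -0.03
(4) = 3.97
(5) = -0.17
(6) = 3.84
(7) = 0.10
(8) = -0.11
(9) = 0.13
(10) = -0.16
(11) = 0.04
(12) = -0.04
(13) = 0.00
(14) = -0.00
(15) = 0.01
(16) = -0.01
(17) = 0.15
(18) = -0.29
(19) = -1.65
(20) = 2.23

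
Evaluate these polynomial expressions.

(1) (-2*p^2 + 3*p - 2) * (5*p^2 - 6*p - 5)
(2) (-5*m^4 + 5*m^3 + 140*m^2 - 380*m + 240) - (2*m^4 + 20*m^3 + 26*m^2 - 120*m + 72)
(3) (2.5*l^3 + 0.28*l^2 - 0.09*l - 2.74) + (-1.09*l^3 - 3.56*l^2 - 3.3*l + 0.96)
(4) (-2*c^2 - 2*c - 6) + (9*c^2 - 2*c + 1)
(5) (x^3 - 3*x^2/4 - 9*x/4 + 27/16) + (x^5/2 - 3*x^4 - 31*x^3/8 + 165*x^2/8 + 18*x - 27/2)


(1) = -10*p^4 + 27*p^3 - 18*p^2 - 3*p + 10
(2) = -7*m^4 - 15*m^3 + 114*m^2 - 260*m + 168
(3) = 1.41*l^3 - 3.28*l^2 - 3.39*l - 1.78
(4) = 7*c^2 - 4*c - 5
(5) = x^5/2 - 3*x^4 - 23*x^3/8 + 159*x^2/8 + 63*x/4 - 189/16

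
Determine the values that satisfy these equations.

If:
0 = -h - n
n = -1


Then:
h = 1
n = -1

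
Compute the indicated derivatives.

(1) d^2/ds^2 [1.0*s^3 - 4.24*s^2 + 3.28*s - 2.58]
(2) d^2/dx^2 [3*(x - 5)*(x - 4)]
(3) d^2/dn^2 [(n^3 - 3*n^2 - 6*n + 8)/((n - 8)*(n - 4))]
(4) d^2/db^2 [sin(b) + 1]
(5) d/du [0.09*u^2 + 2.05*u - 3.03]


(1) = 6.0*s - 8.48
(2) = 6
(3) = 140/(n^3 - 24*n^2 + 192*n - 512)
(4) = -sin(b)
(5) = 0.18*u + 2.05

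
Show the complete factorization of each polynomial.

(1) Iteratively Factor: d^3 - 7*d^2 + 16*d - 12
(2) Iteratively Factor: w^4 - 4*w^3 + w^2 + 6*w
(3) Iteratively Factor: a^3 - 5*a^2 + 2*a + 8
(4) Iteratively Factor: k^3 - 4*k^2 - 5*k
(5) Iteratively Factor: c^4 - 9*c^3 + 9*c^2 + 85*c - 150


(1) = (d - 2)*(d^2 - 5*d + 6) = (d - 2)^2*(d - 3)
(2) = (w + 1)*(w^3 - 5*w^2 + 6*w) = (w - 2)*(w + 1)*(w^2 - 3*w) = w*(w - 2)*(w + 1)*(w - 3)
(3) = (a - 2)*(a^2 - 3*a - 4) = (a - 2)*(a + 1)*(a - 4)
(4) = (k - 5)*(k^2 + k) = k*(k - 5)*(k + 1)
(5) = (c - 2)*(c^3 - 7*c^2 - 5*c + 75) = (c - 5)*(c - 2)*(c^2 - 2*c - 15) = (c - 5)*(c - 2)*(c + 3)*(c - 5)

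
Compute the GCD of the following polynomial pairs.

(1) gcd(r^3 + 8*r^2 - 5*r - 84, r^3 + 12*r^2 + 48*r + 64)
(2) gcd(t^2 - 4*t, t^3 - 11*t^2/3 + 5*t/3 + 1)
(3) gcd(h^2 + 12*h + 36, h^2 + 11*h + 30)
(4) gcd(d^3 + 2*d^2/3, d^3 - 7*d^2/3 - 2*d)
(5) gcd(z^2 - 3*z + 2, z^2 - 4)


(1) = gcd((r - 3)*(r + 4)*(r + 7), (r + 4)^3) = r + 4
(2) = gcd(t*(t - 4), (t - 3)*(t - 1)*(t + 1/3)) = 1
(3) = h + 6
(4) = gcd(d^2*(d + 2/3), d*(d - 3)*(d + 2/3)) = d^2 + 2*d/3
(5) = gcd((z - 2)*(z - 1), (z - 2)*(z + 2)) = z - 2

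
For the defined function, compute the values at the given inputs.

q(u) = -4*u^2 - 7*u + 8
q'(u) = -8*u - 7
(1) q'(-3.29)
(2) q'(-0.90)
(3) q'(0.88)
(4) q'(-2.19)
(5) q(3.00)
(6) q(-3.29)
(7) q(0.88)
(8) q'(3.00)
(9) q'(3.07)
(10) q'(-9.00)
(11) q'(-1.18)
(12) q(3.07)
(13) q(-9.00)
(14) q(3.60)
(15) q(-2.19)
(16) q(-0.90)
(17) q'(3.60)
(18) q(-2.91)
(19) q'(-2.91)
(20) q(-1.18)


(1) = 19.32
(2) = 0.20
(3) = -14.04
(4) = 10.52
(5) = -49.00
(6) = -12.27
(7) = -1.26
(8) = -31.00
(9) = -31.56
(10) = 65.00
(11) = 2.44
(12) = -51.19
(13) = -253.00
(14) = -69.04
(15) = 4.15
(16) = 11.06
(17) = -35.80
(18) = -5.50
(19) = 16.28
(20) = 10.69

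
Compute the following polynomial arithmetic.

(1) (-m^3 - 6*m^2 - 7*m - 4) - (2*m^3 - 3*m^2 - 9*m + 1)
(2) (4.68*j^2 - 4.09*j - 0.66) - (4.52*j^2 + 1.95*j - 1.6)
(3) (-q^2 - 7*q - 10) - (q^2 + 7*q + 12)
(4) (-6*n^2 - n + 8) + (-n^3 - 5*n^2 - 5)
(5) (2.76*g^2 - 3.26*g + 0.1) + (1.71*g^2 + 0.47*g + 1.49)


(1) = -3*m^3 - 3*m^2 + 2*m - 5
(2) = 0.16*j^2 - 6.04*j + 0.94
(3) = -2*q^2 - 14*q - 22
(4) = -n^3 - 11*n^2 - n + 3
(5) = 4.47*g^2 - 2.79*g + 1.59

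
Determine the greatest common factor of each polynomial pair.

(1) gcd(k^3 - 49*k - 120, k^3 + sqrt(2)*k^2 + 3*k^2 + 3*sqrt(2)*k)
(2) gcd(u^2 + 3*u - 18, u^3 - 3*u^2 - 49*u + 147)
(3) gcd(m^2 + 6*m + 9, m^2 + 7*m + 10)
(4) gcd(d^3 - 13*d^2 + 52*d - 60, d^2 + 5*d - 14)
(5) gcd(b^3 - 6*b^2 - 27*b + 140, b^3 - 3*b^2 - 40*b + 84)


(1) = k + 3
(2) = gcd((u - 3)*(u + 6), (u - 7)*(u - 3)*(u + 7)) = u - 3
(3) = gcd((m + 3)^2, (m + 2)*(m + 5)) = 1
(4) = d - 2
(5) = b - 7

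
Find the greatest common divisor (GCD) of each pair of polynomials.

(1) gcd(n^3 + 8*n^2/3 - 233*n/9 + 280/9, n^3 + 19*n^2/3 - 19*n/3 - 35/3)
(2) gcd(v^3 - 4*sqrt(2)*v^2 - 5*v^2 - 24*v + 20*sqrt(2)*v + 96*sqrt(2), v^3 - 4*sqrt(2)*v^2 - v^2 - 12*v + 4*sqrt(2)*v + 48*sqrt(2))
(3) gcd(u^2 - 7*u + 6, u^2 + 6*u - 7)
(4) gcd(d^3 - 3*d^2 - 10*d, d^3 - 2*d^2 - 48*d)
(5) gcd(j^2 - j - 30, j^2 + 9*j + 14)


(1) = gcd((n - 8/3)*(n - 5/3)*(n + 7), (n - 5/3)*(n + 1)*(n + 7)) = n^2 + 16*n/3 - 35/3
(2) = v^2 + v*(3 - 4*sqrt(2)) - 12*sqrt(2)
(3) = u - 1
(4) = d
(5) = gcd((j - 6)*(j + 5), (j + 2)*(j + 7)) = 1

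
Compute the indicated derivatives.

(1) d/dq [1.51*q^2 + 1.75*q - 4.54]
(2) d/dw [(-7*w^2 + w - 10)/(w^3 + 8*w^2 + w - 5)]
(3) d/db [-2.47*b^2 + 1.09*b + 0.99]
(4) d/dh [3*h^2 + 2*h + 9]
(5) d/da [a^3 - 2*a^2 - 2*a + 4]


(1) = 3.02*q + 1.75
(2) = ((1 - 14*w)*(w^3 + 8*w^2 + w - 5) + (3*w^2 + 16*w + 1)*(7*w^2 - w + 10))/(w^3 + 8*w^2 + w - 5)^2
(3) = 1.09 - 4.94*b
(4) = 6*h + 2
(5) = 3*a^2 - 4*a - 2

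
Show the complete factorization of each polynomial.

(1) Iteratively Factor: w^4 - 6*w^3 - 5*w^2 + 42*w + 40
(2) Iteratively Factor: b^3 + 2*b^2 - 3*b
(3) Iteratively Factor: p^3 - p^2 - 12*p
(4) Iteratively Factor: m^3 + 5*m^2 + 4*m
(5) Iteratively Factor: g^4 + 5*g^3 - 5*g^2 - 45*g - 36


(1) = (w - 4)*(w^3 - 2*w^2 - 13*w - 10) = (w - 5)*(w - 4)*(w^2 + 3*w + 2) = (w - 5)*(w - 4)*(w + 1)*(w + 2)
(2) = (b)*(b^2 + 2*b - 3) = b*(b - 1)*(b + 3)
(3) = (p)*(p^2 - p - 12) = p*(p - 4)*(p + 3)
(4) = (m)*(m^2 + 5*m + 4) = m*(m + 1)*(m + 4)
(5) = (g + 4)*(g^3 + g^2 - 9*g - 9) = (g + 3)*(g + 4)*(g^2 - 2*g - 3) = (g + 1)*(g + 3)*(g + 4)*(g - 3)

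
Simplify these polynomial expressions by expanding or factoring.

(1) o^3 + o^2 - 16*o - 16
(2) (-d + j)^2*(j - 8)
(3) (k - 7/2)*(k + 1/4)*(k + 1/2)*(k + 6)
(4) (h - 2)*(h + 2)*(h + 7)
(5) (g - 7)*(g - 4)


(1) = (o - 4)*(o + 1)*(o + 4)
(2) = d^2*j - 8*d^2 - 2*d*j^2 + 16*d*j + j^3 - 8*j^2
(3) = k^4 + 13*k^3/4 - 19*k^2 - 247*k/16 - 21/8
(4) = h^3 + 7*h^2 - 4*h - 28
(5) = g^2 - 11*g + 28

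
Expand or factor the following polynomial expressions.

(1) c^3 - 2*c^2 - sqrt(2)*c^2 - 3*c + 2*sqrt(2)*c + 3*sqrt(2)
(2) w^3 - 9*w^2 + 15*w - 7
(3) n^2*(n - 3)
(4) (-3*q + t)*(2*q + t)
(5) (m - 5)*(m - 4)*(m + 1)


(1) = (c - 3)*(c + 1)*(c - sqrt(2))
(2) = (w - 7)*(w - 1)^2
(3) = n^3 - 3*n^2
(4) = -6*q^2 - q*t + t^2
(5) = m^3 - 8*m^2 + 11*m + 20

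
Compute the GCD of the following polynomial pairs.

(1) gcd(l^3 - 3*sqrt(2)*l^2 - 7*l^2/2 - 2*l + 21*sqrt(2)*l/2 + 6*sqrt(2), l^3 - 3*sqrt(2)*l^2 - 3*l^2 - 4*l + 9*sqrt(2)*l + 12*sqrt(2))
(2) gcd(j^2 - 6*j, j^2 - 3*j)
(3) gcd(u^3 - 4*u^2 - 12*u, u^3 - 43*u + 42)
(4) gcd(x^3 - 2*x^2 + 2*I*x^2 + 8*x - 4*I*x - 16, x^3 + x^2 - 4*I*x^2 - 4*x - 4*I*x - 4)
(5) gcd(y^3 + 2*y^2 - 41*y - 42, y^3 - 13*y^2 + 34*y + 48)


(1) = gcd((l - 4)*(l + 1/2)*(l - 3*sqrt(2)), (l - 4)*(l + 1)*(l - 3*sqrt(2))) = l^2 + l*(-3*sqrt(2) - 4) + 12*sqrt(2)
(2) = gcd(j*(j - 6), j*(j - 3)) = j
(3) = gcd(u*(u - 6)*(u + 2), (u - 6)*(u - 1)*(u + 7)) = u - 6
(4) = gcd((x - 2)*(x - 2*I)*(x + 4*I), (x + 1)*(x - 2*I)^2) = x - 2*I
(5) = gcd((y - 6)*(y + 1)*(y + 7), (y - 8)*(y - 6)*(y + 1)) = y^2 - 5*y - 6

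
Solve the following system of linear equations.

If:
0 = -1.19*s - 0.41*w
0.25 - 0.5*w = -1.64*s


Then:
s = -0.08
w = 0.23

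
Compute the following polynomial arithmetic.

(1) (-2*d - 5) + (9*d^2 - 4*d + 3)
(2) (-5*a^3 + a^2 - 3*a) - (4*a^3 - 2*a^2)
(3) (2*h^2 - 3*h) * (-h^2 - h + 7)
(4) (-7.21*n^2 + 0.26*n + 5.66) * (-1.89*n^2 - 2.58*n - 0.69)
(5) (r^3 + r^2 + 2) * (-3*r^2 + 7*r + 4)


(1) = 9*d^2 - 6*d - 2
(2) = -9*a^3 + 3*a^2 - 3*a
(3) = -2*h^4 + h^3 + 17*h^2 - 21*h
(4) = 13.6269*n^4 + 18.1104*n^3 - 6.3933*n^2 - 14.7822*n - 3.9054
(5) = -3*r^5 + 4*r^4 + 11*r^3 - 2*r^2 + 14*r + 8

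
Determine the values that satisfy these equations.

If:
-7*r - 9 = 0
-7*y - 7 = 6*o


Then:
o = -7*y/6 - 7/6
r = -9/7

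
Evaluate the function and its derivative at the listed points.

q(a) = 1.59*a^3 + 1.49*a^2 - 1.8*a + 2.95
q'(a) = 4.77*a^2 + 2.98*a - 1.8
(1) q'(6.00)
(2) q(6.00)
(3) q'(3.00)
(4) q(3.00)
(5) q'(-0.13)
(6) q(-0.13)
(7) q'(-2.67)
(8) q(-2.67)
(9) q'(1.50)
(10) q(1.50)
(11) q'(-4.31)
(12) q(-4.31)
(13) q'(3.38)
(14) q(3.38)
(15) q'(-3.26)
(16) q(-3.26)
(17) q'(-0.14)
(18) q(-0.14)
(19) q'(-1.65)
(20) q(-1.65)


(1) = 187.80
(2) = 389.23
(3) = 50.07
(4) = 53.89
(5) = -2.11
(6) = 3.21
(7) = 24.25
(8) = -11.89
(9) = 13.40
(10) = 8.97
(11) = 73.96
(12) = -88.91
(13) = 62.77
(14) = 75.29
(15) = 39.18
(16) = -30.43
(17) = -2.12
(18) = 3.23
(19) = 6.27
(20) = 2.83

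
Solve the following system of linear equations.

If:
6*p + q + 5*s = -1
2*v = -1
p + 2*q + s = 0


Then:
p = -9*s/11 - 2/11
q = 1/11 - s/11
v = -1/2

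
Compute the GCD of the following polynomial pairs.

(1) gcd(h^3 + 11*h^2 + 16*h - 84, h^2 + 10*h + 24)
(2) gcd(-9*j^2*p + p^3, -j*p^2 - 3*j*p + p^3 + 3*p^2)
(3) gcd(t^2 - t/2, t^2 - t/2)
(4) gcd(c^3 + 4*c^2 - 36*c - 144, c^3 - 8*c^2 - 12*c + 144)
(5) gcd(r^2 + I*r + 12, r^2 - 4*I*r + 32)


(1) = gcd((h - 2)*(h + 6)*(h + 7), (h + 4)*(h + 6)) = h + 6
(2) = p
(3) = gcd(t*(t - 1/2), t*(t - 1/2)) = t^2 - t/2
(4) = gcd((c - 6)*(c + 4)*(c + 6), (c - 6)^2*(c + 4)) = c^2 - 2*c - 24
(5) = gcd((r - 3*I)*(r + 4*I), (r - 8*I)*(r + 4*I)) = r + 4*I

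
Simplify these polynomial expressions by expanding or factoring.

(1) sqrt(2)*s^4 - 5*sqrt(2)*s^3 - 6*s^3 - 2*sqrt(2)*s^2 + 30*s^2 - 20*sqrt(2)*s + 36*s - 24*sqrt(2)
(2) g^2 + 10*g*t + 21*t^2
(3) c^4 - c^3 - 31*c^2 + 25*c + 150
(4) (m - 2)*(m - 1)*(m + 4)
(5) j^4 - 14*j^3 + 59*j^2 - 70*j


(1) = (s - 6)*(s - 2*sqrt(2))*(s - sqrt(2))*(sqrt(2)*s + sqrt(2))
(2) = (g + 3*t)*(g + 7*t)
(3) = (c - 5)*(c - 3)*(c + 2)*(c + 5)
(4) = m^3 + m^2 - 10*m + 8
(5) = j*(j - 7)*(j - 5)*(j - 2)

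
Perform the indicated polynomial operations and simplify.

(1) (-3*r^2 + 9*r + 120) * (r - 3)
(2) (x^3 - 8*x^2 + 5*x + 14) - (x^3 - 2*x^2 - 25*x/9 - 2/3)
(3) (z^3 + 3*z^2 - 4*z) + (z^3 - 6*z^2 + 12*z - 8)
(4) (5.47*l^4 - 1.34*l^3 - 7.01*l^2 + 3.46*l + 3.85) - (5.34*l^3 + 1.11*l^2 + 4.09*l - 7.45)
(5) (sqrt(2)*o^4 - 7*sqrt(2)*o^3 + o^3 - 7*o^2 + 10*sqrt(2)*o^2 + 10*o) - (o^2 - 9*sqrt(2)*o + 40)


(1) = -3*r^3 + 18*r^2 + 93*r - 360
(2) = -6*x^2 + 70*x/9 + 44/3
(3) = 2*z^3 - 3*z^2 + 8*z - 8
(4) = 5.47*l^4 - 6.68*l^3 - 8.12*l^2 - 0.63*l + 11.3
(5) = sqrt(2)*o^4 - 7*sqrt(2)*o^3 + o^3 - 8*o^2 + 10*sqrt(2)*o^2 + 10*o + 9*sqrt(2)*o - 40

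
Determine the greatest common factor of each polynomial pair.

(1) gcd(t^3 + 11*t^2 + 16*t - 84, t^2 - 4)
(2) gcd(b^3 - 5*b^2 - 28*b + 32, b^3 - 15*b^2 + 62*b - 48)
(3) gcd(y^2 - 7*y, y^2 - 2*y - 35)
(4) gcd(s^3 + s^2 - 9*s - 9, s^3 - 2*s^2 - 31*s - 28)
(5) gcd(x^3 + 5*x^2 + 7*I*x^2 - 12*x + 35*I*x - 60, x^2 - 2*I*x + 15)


(1) = gcd((t - 2)*(t + 6)*(t + 7), (t - 2)*(t + 2)) = t - 2
(2) = gcd((b - 8)*(b - 1)*(b + 4), (b - 8)*(b - 6)*(b - 1)) = b^2 - 9*b + 8
(3) = gcd(y*(y - 7), (y - 7)*(y + 5)) = y - 7
(4) = s + 1
(5) = x + 3*I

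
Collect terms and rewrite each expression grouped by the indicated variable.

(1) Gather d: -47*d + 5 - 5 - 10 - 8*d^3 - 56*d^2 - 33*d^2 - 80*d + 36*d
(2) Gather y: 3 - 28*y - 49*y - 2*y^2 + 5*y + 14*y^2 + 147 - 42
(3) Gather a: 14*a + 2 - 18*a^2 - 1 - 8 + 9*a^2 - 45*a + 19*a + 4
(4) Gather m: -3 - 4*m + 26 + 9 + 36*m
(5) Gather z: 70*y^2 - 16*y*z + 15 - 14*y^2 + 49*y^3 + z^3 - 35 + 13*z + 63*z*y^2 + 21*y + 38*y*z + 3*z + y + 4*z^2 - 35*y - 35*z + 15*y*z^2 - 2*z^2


(1) = -8*d^3 - 89*d^2 - 91*d - 10
(2) = 12*y^2 - 72*y + 108
(3) = -9*a^2 - 12*a - 3
(4) = 32*m + 32
(5) = 49*y^3 + 56*y^2 - 13*y + z^3 + z^2*(15*y + 2) + z*(63*y^2 + 22*y - 19) - 20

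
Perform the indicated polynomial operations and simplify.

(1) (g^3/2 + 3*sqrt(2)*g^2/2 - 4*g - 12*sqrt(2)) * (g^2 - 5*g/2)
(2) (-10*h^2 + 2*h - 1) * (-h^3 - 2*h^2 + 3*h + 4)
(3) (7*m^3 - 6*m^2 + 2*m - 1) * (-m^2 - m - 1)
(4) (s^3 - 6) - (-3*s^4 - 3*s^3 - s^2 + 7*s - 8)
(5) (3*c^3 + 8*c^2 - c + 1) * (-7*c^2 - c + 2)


(1) = g^5/2 - 5*g^4/4 + 3*sqrt(2)*g^4/2 - 15*sqrt(2)*g^3/4 - 4*g^3 - 12*sqrt(2)*g^2 + 10*g^2 + 30*sqrt(2)*g
(2) = 10*h^5 + 18*h^4 - 33*h^3 - 32*h^2 + 5*h - 4
(3) = -7*m^5 - m^4 - 3*m^3 + 5*m^2 - m + 1
(4) = 3*s^4 + 4*s^3 + s^2 - 7*s + 2
(5) = -21*c^5 - 59*c^4 + 5*c^3 + 10*c^2 - 3*c + 2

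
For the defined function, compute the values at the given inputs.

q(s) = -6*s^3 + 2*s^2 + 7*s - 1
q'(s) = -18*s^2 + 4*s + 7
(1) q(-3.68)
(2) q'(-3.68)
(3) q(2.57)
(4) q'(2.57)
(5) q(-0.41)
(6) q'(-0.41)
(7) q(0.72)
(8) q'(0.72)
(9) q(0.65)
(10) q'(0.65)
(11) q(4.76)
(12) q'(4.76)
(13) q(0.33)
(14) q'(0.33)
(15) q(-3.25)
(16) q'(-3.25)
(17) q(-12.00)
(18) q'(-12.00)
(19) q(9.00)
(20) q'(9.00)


(1) = 299.34
(2) = -251.48
(3) = -71.65
(4) = -101.61
(5) = -3.12
(6) = 2.33
(7) = 2.84
(8) = 0.55
(9) = 2.75
(10) = 1.99
(11) = -569.47
(12) = -381.80
(13) = 1.31
(14) = 6.36
(15) = 203.34
(16) = -196.12
(17) = 10571.00
(18) = -2633.00
(19) = -4150.00
(20) = -1415.00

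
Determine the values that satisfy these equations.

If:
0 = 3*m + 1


Then:
m = -1/3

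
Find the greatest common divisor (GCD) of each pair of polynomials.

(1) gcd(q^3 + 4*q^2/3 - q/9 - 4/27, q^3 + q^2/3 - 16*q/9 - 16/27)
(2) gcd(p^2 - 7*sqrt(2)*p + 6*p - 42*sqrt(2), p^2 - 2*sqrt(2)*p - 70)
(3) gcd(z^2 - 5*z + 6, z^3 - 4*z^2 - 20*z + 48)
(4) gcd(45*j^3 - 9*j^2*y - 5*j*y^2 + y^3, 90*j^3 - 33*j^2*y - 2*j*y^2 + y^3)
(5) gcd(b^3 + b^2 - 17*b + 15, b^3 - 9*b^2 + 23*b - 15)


(1) = q^2 + 5*q/3 + 4/9
(2) = p - 7*sqrt(2)
(3) = z - 2
(4) = gcd((-5*j + y)*(-3*j + y)*(3*j + y), (-5*j + y)*(-3*j + y)*(6*j + y)) = 15*j^2 - 8*j*y + y^2
(5) = gcd((b - 3)*(b - 1)*(b + 5), (b - 5)*(b - 3)*(b - 1)) = b^2 - 4*b + 3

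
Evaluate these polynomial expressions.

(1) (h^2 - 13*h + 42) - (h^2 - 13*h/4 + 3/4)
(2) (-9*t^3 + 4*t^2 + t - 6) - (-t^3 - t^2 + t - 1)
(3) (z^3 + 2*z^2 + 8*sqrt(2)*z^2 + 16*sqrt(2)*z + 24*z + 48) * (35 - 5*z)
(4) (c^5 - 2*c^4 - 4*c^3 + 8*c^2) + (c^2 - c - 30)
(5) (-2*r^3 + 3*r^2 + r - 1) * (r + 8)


(1) = 165/4 - 39*h/4
(2) = -8*t^3 + 5*t^2 - 5
(3) = -5*z^4 - 40*sqrt(2)*z^3 + 25*z^3 - 50*z^2 + 200*sqrt(2)*z^2 + 600*z + 560*sqrt(2)*z + 1680
(4) = c^5 - 2*c^4 - 4*c^3 + 9*c^2 - c - 30
(5) = -2*r^4 - 13*r^3 + 25*r^2 + 7*r - 8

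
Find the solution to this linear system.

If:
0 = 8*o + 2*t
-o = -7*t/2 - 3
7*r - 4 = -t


Then:
o = 1/5
r = 24/35
t = -4/5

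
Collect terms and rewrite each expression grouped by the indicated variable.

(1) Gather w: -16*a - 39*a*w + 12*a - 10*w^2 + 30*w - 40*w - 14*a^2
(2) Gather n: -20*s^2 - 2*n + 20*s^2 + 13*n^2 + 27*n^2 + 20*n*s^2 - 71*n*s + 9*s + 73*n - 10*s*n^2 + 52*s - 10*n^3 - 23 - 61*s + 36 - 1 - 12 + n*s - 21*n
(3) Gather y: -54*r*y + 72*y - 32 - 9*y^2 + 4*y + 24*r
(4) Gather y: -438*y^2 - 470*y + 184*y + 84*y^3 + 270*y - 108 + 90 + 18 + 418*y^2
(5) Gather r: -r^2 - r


(1) = -14*a^2 - 4*a - 10*w^2 + w*(-39*a - 10)
(2) = -10*n^3 + n^2*(40 - 10*s) + n*(20*s^2 - 70*s + 50)
(3) = 24*r - 9*y^2 + y*(76 - 54*r) - 32
(4) = 84*y^3 - 20*y^2 - 16*y
(5) = -r^2 - r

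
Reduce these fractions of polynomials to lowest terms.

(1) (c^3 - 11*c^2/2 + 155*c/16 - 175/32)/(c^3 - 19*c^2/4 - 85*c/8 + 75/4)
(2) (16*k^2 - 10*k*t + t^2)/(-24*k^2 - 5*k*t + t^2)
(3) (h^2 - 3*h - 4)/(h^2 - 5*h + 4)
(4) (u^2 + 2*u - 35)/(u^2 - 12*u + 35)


(1) = (8*c^2 - 34*c + 35)/(8*c^2 - 28*c - 120)
(2) = (-2*k + t)/(3*k + t)
(3) = (h + 1)/(h - 1)
(4) = (u + 7)/(u - 7)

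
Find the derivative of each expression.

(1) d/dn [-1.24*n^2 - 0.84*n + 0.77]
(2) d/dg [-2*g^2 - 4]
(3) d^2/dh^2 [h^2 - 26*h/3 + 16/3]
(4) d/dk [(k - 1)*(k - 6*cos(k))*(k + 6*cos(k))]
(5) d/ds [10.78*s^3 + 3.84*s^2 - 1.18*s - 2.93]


(1) = -2.48*n - 0.84
(2) = -4*g
(3) = 2
(4) = 3*k^2 + 36*k*sin(2*k) - 2*k - 36*sin(2*k) - 36*cos(k)^2
(5) = 32.34*s^2 + 7.68*s - 1.18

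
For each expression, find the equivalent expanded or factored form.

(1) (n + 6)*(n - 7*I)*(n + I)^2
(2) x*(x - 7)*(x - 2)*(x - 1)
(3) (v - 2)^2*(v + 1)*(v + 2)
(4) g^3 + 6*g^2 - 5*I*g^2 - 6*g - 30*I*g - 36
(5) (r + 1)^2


(1) = n^4 + 6*n^3 - 5*I*n^3 + 13*n^2 - 30*I*n^2 + 78*n + 7*I*n + 42*I
(2) = x^4 - 10*x^3 + 23*x^2 - 14*x
(3) = v^4 - v^3 - 6*v^2 + 4*v + 8
(4) = (g + 6)*(g - 3*I)*(g - 2*I)
(5) = r^2 + 2*r + 1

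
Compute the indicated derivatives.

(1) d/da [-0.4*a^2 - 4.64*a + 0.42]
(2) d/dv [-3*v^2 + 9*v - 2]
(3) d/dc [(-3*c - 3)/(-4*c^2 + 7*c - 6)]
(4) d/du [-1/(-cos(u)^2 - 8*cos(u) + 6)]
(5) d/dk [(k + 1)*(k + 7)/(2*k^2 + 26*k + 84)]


(1) = -0.8*a - 4.64
(2) = 9 - 6*v
(3) = 3*(-4*c^2 - 8*c + 13)/(16*c^4 - 56*c^3 + 97*c^2 - 84*c + 36)
(4) = 2*(cos(u) + 4)*sin(u)/(cos(u)^2 + 8*cos(u) - 6)^2
(5) = 5/(2*(k^2 + 12*k + 36))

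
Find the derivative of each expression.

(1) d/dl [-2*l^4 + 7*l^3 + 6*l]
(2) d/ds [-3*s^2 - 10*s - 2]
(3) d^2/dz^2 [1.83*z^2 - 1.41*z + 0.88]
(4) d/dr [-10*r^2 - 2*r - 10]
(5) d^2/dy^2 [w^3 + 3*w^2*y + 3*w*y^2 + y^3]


(1) = -8*l^3 + 21*l^2 + 6
(2) = -6*s - 10
(3) = 3.66000000000000
(4) = -20*r - 2
(5) = 6*w + 6*y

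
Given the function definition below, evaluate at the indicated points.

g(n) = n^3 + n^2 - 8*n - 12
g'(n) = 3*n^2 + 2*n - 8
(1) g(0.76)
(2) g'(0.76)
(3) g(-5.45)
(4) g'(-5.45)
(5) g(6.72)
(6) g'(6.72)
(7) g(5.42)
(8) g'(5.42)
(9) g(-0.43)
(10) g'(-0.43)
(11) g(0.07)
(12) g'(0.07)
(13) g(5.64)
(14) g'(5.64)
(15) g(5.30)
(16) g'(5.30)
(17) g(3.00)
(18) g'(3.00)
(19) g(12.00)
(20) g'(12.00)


(1) = -17.06
(2) = -4.75
(3) = -100.58
(4) = 70.21
(5) = 282.86
(6) = 140.92
(7) = 133.24
(8) = 90.97
(9) = -8.45
(10) = -8.31
(11) = -12.55
(12) = -7.85
(13) = 154.10
(14) = 98.71
(15) = 122.57
(16) = 86.87
(17) = 0.00
(18) = 25.00
(19) = 1764.00
(20) = 448.00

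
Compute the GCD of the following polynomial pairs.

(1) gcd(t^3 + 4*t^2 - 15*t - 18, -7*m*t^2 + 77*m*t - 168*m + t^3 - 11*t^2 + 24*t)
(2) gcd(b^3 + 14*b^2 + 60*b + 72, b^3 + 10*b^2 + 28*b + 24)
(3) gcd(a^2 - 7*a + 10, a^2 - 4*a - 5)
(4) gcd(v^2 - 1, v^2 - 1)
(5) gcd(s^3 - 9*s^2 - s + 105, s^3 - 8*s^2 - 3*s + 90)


(1) = t - 3
(2) = gcd((b + 2)*(b + 6)^2, (b + 2)^2*(b + 6)) = b^2 + 8*b + 12
(3) = gcd((a - 5)*(a - 2), (a - 5)*(a + 1)) = a - 5
(4) = gcd((v - 1)*(v + 1), (v - 1)*(v + 1)) = v^2 - 1
(5) = gcd((s - 7)*(s - 5)*(s + 3), (s - 6)*(s - 5)*(s + 3)) = s^2 - 2*s - 15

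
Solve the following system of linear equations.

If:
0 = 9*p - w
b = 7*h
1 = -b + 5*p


Then:
b = 5*w/9 - 1
h = 5*w/63 - 1/7
p = w/9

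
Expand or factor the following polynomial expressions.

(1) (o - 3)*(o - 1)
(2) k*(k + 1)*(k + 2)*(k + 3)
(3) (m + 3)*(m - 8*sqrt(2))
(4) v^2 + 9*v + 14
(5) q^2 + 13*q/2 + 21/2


(1) = o^2 - 4*o + 3
(2) = k^4 + 6*k^3 + 11*k^2 + 6*k
(3) = m^2 - 8*sqrt(2)*m + 3*m - 24*sqrt(2)
(4) = (v + 2)*(v + 7)
(5) = (q + 3)*(q + 7/2)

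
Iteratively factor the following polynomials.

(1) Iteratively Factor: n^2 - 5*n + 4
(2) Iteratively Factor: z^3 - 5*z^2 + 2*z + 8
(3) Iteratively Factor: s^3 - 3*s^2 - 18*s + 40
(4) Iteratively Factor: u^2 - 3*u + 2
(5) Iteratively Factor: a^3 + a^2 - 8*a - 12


(1) = (n - 1)*(n - 4)
(2) = (z - 2)*(z^2 - 3*z - 4) = (z - 4)*(z - 2)*(z + 1)
(3) = (s + 4)*(s^2 - 7*s + 10) = (s - 2)*(s + 4)*(s - 5)
(4) = (u - 1)*(u - 2)
(5) = (a + 2)*(a^2 - a - 6) = (a - 3)*(a + 2)*(a + 2)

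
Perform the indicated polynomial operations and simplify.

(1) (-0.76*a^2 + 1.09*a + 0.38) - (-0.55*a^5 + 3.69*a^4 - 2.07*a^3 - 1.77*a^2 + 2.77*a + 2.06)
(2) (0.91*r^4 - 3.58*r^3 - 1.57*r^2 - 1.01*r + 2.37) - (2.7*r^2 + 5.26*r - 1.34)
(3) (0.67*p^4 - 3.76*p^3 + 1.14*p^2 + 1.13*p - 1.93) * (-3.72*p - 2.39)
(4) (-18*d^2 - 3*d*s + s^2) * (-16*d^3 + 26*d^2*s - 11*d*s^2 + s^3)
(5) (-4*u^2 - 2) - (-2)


(1) = 0.55*a^5 - 3.69*a^4 + 2.07*a^3 + 1.01*a^2 - 1.68*a - 1.68
(2) = 0.91*r^4 - 3.58*r^3 - 4.27*r^2 - 6.27*r + 3.71
(3) = -2.4924*p^5 + 12.3859*p^4 + 4.7456*p^3 - 6.9282*p^2 + 4.4789*p + 4.6127
(4) = 288*d^5 - 420*d^4*s + 104*d^3*s^2 + 41*d^2*s^3 - 14*d*s^4 + s^5
(5) = -4*u^2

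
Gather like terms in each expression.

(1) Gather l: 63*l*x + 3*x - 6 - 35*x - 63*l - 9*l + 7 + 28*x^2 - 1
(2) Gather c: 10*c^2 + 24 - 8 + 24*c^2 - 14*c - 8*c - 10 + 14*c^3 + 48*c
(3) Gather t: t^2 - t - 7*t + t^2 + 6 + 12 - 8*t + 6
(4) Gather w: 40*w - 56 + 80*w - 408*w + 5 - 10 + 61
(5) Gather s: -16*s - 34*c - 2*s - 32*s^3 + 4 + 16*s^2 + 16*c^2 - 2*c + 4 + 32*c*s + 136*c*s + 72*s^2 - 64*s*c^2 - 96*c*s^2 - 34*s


(1) = l*(63*x - 72) + 28*x^2 - 32*x
(2) = 14*c^3 + 34*c^2 + 26*c + 6
(3) = 2*t^2 - 16*t + 24
(4) = -288*w
(5) = 16*c^2 - 36*c - 32*s^3 + s^2*(88 - 96*c) + s*(-64*c^2 + 168*c - 52) + 8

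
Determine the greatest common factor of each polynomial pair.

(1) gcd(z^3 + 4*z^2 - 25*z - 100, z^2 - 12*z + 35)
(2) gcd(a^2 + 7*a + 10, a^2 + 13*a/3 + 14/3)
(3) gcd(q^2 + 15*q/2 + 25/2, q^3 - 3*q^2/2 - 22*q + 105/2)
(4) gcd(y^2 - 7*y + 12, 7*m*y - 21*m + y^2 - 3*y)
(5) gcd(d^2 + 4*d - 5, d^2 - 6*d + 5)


(1) = gcd((z - 5)*(z + 4)*(z + 5), (z - 7)*(z - 5)) = z - 5
(2) = gcd((a + 2)*(a + 5), (a + 2)*(a + 7/3)) = a + 2
(3) = gcd((q + 5/2)*(q + 5), (q - 7/2)*(q - 3)*(q + 5)) = q + 5
(4) = gcd((y - 4)*(y - 3), (7*m + y)*(y - 3)) = y - 3
(5) = d - 1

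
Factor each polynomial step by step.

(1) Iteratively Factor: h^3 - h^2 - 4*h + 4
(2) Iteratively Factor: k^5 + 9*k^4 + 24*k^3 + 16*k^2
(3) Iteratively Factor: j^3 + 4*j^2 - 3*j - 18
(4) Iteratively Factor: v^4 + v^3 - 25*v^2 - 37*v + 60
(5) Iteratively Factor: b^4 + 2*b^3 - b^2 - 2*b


(1) = (h - 1)*(h^2 - 4) = (h - 1)*(h + 2)*(h - 2)
(2) = (k)*(k^4 + 9*k^3 + 24*k^2 + 16*k) = k*(k + 4)*(k^3 + 5*k^2 + 4*k) = k*(k + 4)^2*(k^2 + k) = k*(k + 1)*(k + 4)^2*(k)
(3) = (j + 3)*(j^2 + j - 6) = (j + 3)^2*(j - 2)
(4) = (v - 1)*(v^3 + 2*v^2 - 23*v - 60) = (v - 5)*(v - 1)*(v^2 + 7*v + 12) = (v - 5)*(v - 1)*(v + 3)*(v + 4)
(5) = (b)*(b^3 + 2*b^2 - b - 2) = b*(b - 1)*(b^2 + 3*b + 2) = b*(b - 1)*(b + 2)*(b + 1)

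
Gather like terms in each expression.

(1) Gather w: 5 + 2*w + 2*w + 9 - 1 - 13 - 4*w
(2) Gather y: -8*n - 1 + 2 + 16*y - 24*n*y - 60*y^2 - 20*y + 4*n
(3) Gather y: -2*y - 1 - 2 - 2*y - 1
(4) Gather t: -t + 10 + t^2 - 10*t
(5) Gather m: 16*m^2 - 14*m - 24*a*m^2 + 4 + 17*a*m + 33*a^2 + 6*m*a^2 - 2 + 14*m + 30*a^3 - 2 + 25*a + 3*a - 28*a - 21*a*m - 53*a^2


(1) = 0
(2) = -4*n - 60*y^2 + y*(-24*n - 4) + 1
(3) = -4*y - 4
(4) = t^2 - 11*t + 10
(5) = 30*a^3 - 20*a^2 + m^2*(16 - 24*a) + m*(6*a^2 - 4*a)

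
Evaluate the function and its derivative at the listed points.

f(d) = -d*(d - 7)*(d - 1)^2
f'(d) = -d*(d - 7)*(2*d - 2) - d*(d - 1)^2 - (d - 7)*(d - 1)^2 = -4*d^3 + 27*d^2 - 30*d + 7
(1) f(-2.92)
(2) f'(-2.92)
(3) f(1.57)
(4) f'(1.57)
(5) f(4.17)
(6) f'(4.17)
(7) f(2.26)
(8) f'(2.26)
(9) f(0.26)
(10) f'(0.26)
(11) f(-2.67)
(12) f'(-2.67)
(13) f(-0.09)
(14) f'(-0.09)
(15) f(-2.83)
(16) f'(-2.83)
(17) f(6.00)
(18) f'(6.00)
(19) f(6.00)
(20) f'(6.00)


(1) = -445.11
(2) = 424.40
(3) = 2.77
(4) = 10.97
(5) = 118.59
(6) = 61.35
(7) = 17.01
(8) = 30.93
(9) = 0.96
(10) = 0.95
(11) = -347.75
(12) = 355.72
(13) = -0.76
(14) = 9.92
(15) = -408.07
(16) = 398.80
(17) = 150.00
(18) = -65.00
(19) = 150.00
(20) = -65.00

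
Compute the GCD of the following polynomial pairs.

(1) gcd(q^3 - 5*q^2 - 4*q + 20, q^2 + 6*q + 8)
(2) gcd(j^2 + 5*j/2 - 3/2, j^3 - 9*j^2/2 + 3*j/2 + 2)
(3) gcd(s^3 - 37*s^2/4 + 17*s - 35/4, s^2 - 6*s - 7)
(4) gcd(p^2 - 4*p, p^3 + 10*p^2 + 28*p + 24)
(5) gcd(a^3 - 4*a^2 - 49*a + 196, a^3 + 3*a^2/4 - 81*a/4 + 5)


(1) = gcd((q - 5)*(q - 2)*(q + 2), (q + 2)*(q + 4)) = q + 2
(2) = gcd((j - 1/2)*(j + 3), (j - 4)*(j - 1)*(j + 1/2)) = 1
(3) = s - 7
(4) = gcd(p*(p - 4), (p + 2)^2*(p + 6)) = 1
(5) = gcd((a - 7)*(a - 4)*(a + 7), (a - 4)*(a - 1/4)*(a + 5)) = a - 4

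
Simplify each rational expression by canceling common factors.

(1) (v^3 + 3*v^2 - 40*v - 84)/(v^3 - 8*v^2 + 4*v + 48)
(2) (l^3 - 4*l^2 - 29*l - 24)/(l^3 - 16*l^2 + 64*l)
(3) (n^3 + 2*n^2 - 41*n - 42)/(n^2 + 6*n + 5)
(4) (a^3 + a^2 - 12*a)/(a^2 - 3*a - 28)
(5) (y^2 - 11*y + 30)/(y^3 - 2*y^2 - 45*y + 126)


(1) = (v + 7)/(v - 4)
(2) = (l^2 + 4*l + 3)/(l^2 - 8*l)
(3) = (n^2 + n - 42)/(n + 5)
(4) = (a^2 - 3*a)/(a - 7)
(5) = (y - 5)/(y^2 + 4*y - 21)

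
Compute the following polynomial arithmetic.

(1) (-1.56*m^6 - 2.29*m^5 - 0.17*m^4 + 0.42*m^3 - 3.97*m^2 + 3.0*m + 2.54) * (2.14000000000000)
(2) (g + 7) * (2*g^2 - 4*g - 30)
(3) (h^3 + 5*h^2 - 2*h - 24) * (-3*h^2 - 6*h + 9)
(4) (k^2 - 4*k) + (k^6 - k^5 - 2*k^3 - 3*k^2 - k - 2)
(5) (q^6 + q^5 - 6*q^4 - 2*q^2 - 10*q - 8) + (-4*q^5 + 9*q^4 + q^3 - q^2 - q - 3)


(1) = -3.3384*m^6 - 4.9006*m^5 - 0.3638*m^4 + 0.8988*m^3 - 8.4958*m^2 + 6.42*m + 5.4356
(2) = 2*g^3 + 10*g^2 - 58*g - 210
(3) = -3*h^5 - 21*h^4 - 15*h^3 + 129*h^2 + 126*h - 216
(4) = k^6 - k^5 - 2*k^3 - 2*k^2 - 5*k - 2
(5) = q^6 - 3*q^5 + 3*q^4 + q^3 - 3*q^2 - 11*q - 11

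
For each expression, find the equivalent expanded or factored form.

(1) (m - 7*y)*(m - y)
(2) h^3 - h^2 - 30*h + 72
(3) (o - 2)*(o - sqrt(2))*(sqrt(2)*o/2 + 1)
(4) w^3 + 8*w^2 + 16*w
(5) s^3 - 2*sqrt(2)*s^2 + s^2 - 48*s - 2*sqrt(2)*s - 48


(1) = m^2 - 8*m*y + 7*y^2
(2) = (h - 4)*(h - 3)*(h + 6)
(3) = sqrt(2)*o^3/2 - sqrt(2)*o^2 - sqrt(2)*o + 2*sqrt(2)
(4) = w*(w + 4)^2
(5) = (s + 1)*(s - 6*sqrt(2))*(s + 4*sqrt(2))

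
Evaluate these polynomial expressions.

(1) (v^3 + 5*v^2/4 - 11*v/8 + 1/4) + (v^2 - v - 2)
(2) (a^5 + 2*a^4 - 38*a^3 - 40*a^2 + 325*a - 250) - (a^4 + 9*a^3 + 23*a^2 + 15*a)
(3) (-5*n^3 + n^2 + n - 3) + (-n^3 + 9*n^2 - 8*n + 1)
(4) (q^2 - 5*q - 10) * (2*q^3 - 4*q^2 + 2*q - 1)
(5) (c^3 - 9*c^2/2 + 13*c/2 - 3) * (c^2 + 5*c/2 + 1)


(1) = v^3 + 9*v^2/4 - 19*v/8 - 7/4
(2) = a^5 + a^4 - 47*a^3 - 63*a^2 + 310*a - 250
(3) = -6*n^3 + 10*n^2 - 7*n - 2
(4) = 2*q^5 - 14*q^4 + 2*q^3 + 29*q^2 - 15*q + 10
(5) = c^5 - 2*c^4 - 15*c^3/4 + 35*c^2/4 - c - 3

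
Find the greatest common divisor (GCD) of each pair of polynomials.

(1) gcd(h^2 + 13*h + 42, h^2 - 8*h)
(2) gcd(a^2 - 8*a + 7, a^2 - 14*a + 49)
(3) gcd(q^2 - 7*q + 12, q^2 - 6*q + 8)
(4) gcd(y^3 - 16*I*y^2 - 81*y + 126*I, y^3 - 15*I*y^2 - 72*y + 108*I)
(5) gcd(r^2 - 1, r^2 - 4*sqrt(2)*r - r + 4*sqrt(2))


(1) = gcd((h + 6)*(h + 7), h*(h - 8)) = 1
(2) = a - 7
(3) = q - 4
(4) = gcd((y - 7*I)*(y - 6*I)*(y - 3*I), (y - 6*I)^2*(y - 3*I)) = y^2 - 9*I*y - 18
(5) = r - 1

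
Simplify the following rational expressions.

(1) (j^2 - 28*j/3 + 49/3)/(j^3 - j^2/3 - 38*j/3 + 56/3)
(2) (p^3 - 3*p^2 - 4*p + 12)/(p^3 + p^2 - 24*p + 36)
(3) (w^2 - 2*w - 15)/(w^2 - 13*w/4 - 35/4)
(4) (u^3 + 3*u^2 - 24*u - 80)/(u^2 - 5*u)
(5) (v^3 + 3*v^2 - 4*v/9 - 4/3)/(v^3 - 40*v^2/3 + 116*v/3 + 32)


(1) = (j - 7)/(j^2 + 2*j - 8)
(2) = (p + 2)/(p + 6)
(3) = (4*w + 12)/(4*w + 7)
(4) = (u^2 + 8*u + 16)/u
(5) = (3*v^2 + 7*v - 6)/(3*v^2 - 42*v + 144)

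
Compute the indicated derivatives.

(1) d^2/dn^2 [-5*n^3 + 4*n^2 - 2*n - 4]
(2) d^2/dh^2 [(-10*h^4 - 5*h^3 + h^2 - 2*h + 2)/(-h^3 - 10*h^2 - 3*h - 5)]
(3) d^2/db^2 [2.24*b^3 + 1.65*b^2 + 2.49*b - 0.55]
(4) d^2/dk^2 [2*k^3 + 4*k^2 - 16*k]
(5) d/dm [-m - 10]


(1) = 8 - 30*n
(2) = 2*(919*h^6 + 711*h^5 + 1677*h^4 + 1094*h^3 + 1197*h^2 - 75*h + 27)/(h^9 + 30*h^8 + 309*h^7 + 1195*h^6 + 1227*h^5 + 1860*h^4 + 1002*h^3 + 885*h^2 + 225*h + 125)
(3) = 13.44*b + 3.3
(4) = 12*k + 8
(5) = -1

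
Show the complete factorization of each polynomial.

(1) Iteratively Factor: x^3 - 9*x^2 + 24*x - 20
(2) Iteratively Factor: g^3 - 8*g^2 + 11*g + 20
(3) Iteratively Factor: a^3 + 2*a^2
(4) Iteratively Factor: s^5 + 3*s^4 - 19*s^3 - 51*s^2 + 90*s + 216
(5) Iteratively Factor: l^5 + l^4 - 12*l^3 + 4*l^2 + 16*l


(1) = (x - 5)*(x^2 - 4*x + 4) = (x - 5)*(x - 2)*(x - 2)
(2) = (g - 5)*(g^2 - 3*g - 4) = (g - 5)*(g + 1)*(g - 4)
(3) = (a)*(a^2 + 2*a) = a^2*(a + 2)
(4) = (s - 3)*(s^4 + 6*s^3 - s^2 - 54*s - 72) = (s - 3)*(s + 3)*(s^3 + 3*s^2 - 10*s - 24) = (s - 3)*(s + 2)*(s + 3)*(s^2 + s - 12) = (s - 3)*(s + 2)*(s + 3)*(s + 4)*(s - 3)
(5) = (l + 1)*(l^4 - 12*l^2 + 16*l) = (l - 2)*(l + 1)*(l^3 + 2*l^2 - 8*l) = (l - 2)*(l + 1)*(l + 4)*(l^2 - 2*l) = l*(l - 2)*(l + 1)*(l + 4)*(l - 2)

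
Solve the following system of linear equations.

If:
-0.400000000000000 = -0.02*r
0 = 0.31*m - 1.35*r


Then:
m = 87.10
r = 20.00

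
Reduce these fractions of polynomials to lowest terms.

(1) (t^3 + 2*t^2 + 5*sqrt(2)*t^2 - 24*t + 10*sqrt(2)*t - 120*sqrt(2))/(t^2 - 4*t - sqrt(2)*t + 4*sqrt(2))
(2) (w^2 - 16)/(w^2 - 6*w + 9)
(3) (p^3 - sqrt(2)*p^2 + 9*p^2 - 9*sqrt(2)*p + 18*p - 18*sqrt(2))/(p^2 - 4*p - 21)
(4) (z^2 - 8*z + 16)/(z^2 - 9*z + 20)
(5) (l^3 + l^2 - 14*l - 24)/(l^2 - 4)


(1) = (t^2 + t*(6 + 5*sqrt(2)) + 30*sqrt(2))/(t - sqrt(2))
(2) = (w^2 - 16)/(w^2 - 6*w + 9)
(3) = (p^2 + p*(6 - sqrt(2)) - 6*sqrt(2))/(p - 7)
(4) = (z - 4)/(z - 5)
(5) = (l^2 - l - 12)/(l - 2)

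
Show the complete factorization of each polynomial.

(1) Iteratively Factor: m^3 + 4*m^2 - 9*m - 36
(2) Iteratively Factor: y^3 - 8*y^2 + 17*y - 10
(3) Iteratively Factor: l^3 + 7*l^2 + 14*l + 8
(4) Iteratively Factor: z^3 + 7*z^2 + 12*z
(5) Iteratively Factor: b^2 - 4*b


(1) = (m - 3)*(m^2 + 7*m + 12) = (m - 3)*(m + 4)*(m + 3)
(2) = (y - 1)*(y^2 - 7*y + 10) = (y - 2)*(y - 1)*(y - 5)
(3) = (l + 4)*(l^2 + 3*l + 2) = (l + 2)*(l + 4)*(l + 1)
(4) = (z + 3)*(z^2 + 4*z) = (z + 3)*(z + 4)*(z)
(5) = (b)*(b - 4)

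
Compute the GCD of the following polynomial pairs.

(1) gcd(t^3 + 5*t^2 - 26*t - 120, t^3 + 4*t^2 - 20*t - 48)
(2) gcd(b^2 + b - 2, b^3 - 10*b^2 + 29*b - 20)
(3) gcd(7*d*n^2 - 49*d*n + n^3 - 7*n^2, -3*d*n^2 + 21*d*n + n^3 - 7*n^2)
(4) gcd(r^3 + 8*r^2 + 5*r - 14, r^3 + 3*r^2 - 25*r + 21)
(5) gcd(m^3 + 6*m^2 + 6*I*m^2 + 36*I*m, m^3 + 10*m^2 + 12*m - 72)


(1) = gcd((t - 5)*(t + 4)*(t + 6), (t - 4)*(t + 2)*(t + 6)) = t + 6
(2) = b - 1
(3) = n^2 - 7*n
(4) = gcd((r - 1)*(r + 2)*(r + 7), (r - 3)*(r - 1)*(r + 7)) = r^2 + 6*r - 7
(5) = m + 6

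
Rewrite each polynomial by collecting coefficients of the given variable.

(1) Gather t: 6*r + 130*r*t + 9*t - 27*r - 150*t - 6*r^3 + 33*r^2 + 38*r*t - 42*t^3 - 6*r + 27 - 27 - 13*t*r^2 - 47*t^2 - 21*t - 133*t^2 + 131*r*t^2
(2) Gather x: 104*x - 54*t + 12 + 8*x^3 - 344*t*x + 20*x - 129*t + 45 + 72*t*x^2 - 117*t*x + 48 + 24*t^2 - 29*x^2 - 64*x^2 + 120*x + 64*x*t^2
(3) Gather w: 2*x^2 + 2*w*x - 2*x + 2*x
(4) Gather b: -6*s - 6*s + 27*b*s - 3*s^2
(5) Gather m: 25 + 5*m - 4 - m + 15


(1) = -6*r^3 + 33*r^2 - 27*r - 42*t^3 + t^2*(131*r - 180) + t*(-13*r^2 + 168*r - 162)
(2) = 24*t^2 - 183*t + 8*x^3 + x^2*(72*t - 93) + x*(64*t^2 - 461*t + 244) + 105
(3) = 2*w*x + 2*x^2
(4) = 27*b*s - 3*s^2 - 12*s
(5) = 4*m + 36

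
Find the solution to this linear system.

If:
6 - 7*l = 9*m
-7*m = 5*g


Then:
g = -7*m/5
l = 6/7 - 9*m/7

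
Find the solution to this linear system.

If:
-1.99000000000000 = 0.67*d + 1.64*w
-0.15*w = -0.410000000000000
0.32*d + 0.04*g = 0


Then:
d = -9.66
g = 77.29
w = 2.73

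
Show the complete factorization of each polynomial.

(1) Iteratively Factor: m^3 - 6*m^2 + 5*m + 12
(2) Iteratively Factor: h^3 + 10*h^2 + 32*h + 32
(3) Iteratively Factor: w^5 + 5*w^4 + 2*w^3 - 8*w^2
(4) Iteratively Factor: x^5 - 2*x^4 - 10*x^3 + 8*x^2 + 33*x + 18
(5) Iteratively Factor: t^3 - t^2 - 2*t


(1) = (m + 1)*(m^2 - 7*m + 12) = (m - 4)*(m + 1)*(m - 3)
(2) = (h + 4)*(h^2 + 6*h + 8) = (h + 2)*(h + 4)*(h + 4)
(3) = (w + 4)*(w^4 + w^3 - 2*w^2) = (w + 2)*(w + 4)*(w^3 - w^2) = w*(w + 2)*(w + 4)*(w^2 - w) = w*(w - 1)*(w + 2)*(w + 4)*(w)
(4) = (x - 3)*(x^4 + x^3 - 7*x^2 - 13*x - 6) = (x - 3)^2*(x^3 + 4*x^2 + 5*x + 2) = (x - 3)^2*(x + 2)*(x^2 + 2*x + 1) = (x - 3)^2*(x + 1)*(x + 2)*(x + 1)
(5) = (t - 2)*(t^2 + t) = (t - 2)*(t + 1)*(t)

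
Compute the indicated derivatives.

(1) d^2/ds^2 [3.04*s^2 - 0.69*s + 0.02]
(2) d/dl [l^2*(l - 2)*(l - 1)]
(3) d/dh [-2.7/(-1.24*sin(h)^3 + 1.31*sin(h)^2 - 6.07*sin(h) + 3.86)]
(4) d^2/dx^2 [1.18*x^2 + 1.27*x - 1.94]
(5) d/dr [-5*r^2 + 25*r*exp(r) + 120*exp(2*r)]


(1) = 6.08000000000000
(2) = l*(4*l^2 - 9*l + 4)
(3) = (-10.044*sin(h)^2 + 7.074*sin(h) - 16.389)*cos(h)/(1.24*sin(h)^3 - 1.31*sin(h)^2 + 6.07*sin(h) - 3.86)^2
(4) = 2.36000000000000
(5) = 25*r*exp(r) - 10*r + 240*exp(2*r) + 25*exp(r)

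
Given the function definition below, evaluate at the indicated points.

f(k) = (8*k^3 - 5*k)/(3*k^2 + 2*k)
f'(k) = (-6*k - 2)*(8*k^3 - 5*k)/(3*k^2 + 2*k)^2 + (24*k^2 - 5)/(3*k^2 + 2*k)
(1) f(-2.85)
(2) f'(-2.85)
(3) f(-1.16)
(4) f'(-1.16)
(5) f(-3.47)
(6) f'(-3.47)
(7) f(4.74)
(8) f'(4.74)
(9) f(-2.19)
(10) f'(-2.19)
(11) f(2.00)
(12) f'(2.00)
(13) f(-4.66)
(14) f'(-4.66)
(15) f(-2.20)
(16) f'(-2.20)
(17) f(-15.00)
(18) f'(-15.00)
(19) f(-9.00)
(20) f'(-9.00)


(1) = -9.16
(2) = 2.77
(3) = -3.90
(4) = 4.64
(5) = -10.86
(6) = 2.73
(7) = 10.77
(8) = 2.68
(9) = -7.30
(10) = 2.87
(11) = 3.38
(12) = 2.73
(13) = -14.08
(14) = 2.70
(15) = -7.33
(16) = 2.87
(17) = -41.74
(18) = 2.67
(19) = -25.72
(20) = 2.67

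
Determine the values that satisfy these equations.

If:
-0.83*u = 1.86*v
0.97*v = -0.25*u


Then:
u = 0.00
v = 0.00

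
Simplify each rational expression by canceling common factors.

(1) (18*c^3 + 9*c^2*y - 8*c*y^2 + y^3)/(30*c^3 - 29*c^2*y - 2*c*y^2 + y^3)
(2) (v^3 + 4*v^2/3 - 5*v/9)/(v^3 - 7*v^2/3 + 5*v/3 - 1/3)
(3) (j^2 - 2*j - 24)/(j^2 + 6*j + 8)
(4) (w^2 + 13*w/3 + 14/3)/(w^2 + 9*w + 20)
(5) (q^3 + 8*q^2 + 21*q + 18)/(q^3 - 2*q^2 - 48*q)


(1) = (-3*c^2 - 2*c*y + y^2)/(-5*c^2 + 4*c*y + y^2)
(2) = (3*v^2 + 5*v)/(3*v^2 - 6*v + 3)
(3) = (j - 6)/(j + 2)
(4) = (3*w^2 + 13*w + 14)/(3*w^2 + 27*w + 60)
(5) = (q^3 + 8*q^2 + 21*q + 18)/(q^3 - 2*q^2 - 48*q)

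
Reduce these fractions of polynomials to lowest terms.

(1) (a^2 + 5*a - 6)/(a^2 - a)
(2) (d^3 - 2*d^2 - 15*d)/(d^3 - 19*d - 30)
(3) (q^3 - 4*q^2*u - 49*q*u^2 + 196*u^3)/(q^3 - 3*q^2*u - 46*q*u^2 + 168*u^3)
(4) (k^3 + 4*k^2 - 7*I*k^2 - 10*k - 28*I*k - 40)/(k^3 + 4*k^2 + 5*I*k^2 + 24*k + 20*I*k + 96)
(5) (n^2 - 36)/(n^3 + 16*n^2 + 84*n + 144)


(1) = (a + 6)/a
(2) = d/(d + 2)
(3) = (q - 7*u)/(q - 6*u)
(4) = (k^2 - 7*I*k - 10)/(k^2 + 5*I*k + 24)
(5) = (n - 6)/(n^2 + 10*n + 24)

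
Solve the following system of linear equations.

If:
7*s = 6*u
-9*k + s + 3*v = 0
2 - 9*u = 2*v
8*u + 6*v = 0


Then:
k = -44/399
s = 36/133
u = 6/19
v = -8/19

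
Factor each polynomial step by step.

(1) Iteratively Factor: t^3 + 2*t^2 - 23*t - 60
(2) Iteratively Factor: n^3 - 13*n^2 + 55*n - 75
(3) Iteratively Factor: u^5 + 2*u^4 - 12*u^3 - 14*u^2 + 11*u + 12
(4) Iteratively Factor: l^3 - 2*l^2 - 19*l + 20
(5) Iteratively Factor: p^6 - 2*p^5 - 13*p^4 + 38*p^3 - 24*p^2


(1) = (t + 4)*(t^2 - 2*t - 15) = (t + 3)*(t + 4)*(t - 5)
(2) = (n - 3)*(n^2 - 10*n + 25) = (n - 5)*(n - 3)*(n - 5)
(3) = (u + 4)*(u^4 - 2*u^3 - 4*u^2 + 2*u + 3) = (u + 1)*(u + 4)*(u^3 - 3*u^2 - u + 3) = (u + 1)^2*(u + 4)*(u^2 - 4*u + 3) = (u - 1)*(u + 1)^2*(u + 4)*(u - 3)
(4) = (l - 1)*(l^2 - l - 20) = (l - 5)*(l - 1)*(l + 4)
(5) = (p + 4)*(p^5 - 6*p^4 + 11*p^3 - 6*p^2) = p*(p + 4)*(p^4 - 6*p^3 + 11*p^2 - 6*p) = p*(p - 2)*(p + 4)*(p^3 - 4*p^2 + 3*p) = p*(p - 3)*(p - 2)*(p + 4)*(p^2 - p) = p*(p - 3)*(p - 2)*(p - 1)*(p + 4)*(p)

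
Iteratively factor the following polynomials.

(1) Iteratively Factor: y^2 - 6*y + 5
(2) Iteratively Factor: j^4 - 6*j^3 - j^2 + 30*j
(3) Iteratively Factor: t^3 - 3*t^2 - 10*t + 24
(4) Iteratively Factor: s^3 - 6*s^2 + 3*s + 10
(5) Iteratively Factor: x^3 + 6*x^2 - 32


(1) = (y - 5)*(y - 1)
(2) = (j)*(j^3 - 6*j^2 - j + 30) = j*(j - 3)*(j^2 - 3*j - 10) = j*(j - 5)*(j - 3)*(j + 2)
(3) = (t - 4)*(t^2 + t - 6) = (t - 4)*(t - 2)*(t + 3)
(4) = (s + 1)*(s^2 - 7*s + 10) = (s - 2)*(s + 1)*(s - 5)
(5) = (x - 2)*(x^2 + 8*x + 16) = (x - 2)*(x + 4)*(x + 4)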